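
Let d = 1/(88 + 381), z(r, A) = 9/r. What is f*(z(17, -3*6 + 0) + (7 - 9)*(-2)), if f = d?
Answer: 11/1139 ≈ 0.0096576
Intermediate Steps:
d = 1/469 ≈ 0.0021322
f = 1/469 ≈ 0.0021322
f*(z(17, -3*6 + 0) + (7 - 9)*(-2)) = (9/17 + (7 - 9)*(-2))/469 = (9*(1/17) - 2*(-2))/469 = (9/17 + 4)/469 = (1/469)*(77/17) = 11/1139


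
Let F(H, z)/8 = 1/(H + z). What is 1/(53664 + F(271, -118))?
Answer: 153/8210600 ≈ 1.8634e-5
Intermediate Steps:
F(H, z) = 8/(H + z)
1/(53664 + F(271, -118)) = 1/(53664 + 8/(271 - 118)) = 1/(53664 + 8/153) = 1/(8210600/153) = 153/8210600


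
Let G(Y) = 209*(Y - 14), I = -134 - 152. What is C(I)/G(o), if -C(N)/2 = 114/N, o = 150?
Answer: 3/106964 ≈ 2.8047e-5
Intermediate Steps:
I = -286
G(Y) = -2926 + 209*Y (G(Y) = 209*(-14 + Y) = -2926 + 209*Y)
C(N) = -228/N
C(I)/G(o) = (-228/(-286))/(-2926 + 209*150) = (-228*(-1/286))/(-2926 + 31350) = (114/143)/28424 = (114/143)*(1/28424) = 3/106964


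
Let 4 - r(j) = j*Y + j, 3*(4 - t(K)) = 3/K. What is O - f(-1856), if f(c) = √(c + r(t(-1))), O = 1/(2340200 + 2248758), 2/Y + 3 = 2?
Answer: 1/4588958 - I*√1847 ≈ 2.1791e-7 - 42.977*I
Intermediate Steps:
t(K) = 4 - 1/K
Y = -2 (Y = 2/(-3 + 2) = 2/(-1) = 2*(-1) = -2)
O = 1/4588958 ≈ 2.1791e-7
r(j) = 4 + j (r(j) = 4 - (j*(-2) + j) = 4 - (-2*j + j) = 4 - (-1)*j = 4 + j)
f(c) = √(9 + c) (f(c) = √(c + (4 + (4 - 1/(-1)))) = √(c + (4 + (4 - 1*(-1)))) = √(c + (4 + (4 + 1))) = √(c + (4 + 5)) = √(c + 9) = √(9 + c))
O - f(-1856) = 1/4588958 - √(9 - 1856) = 1/4588958 - √(-1847) = 1/4588958 - I*√1847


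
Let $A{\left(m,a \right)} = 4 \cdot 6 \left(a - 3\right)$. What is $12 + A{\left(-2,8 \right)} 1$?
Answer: $132$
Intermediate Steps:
$A{\left(m,a \right)} = -72 + 24 a$ ($A{\left(m,a \right)} = 24 \left(-3 + a\right) = -72 + 24 a$)
$12 + A{\left(-2,8 \right)} 1 = 12 + \left(-72 + 24 \cdot 8\right) 1 = 12 + \left(-72 + 192\right) 1 = 12 + 120 \cdot 1 = 12 + 120 = 132$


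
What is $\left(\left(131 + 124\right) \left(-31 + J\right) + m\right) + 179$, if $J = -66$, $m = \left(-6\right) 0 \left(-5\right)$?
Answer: $-24556$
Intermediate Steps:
$m = 0$ ($m = 0 \left(-5\right) = 0$)
$\left(\left(131 + 124\right) \left(-31 + J\right) + m\right) + 179 = \left(\left(131 + 124\right) \left(-31 - 66\right) + 0\right) + 179 = \left(255 \left(-97\right) + 0\right) + 179 = \left(-24735 + 0\right) + 179 = -24735 + 179 = -24556$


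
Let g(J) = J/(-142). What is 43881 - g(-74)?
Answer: 3115514/71 ≈ 43881.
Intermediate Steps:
g(J) = -J/142 (g(J) = J*(-1/142) = -J/142)
43881 - g(-74) = 43881 - (-1)*(-74)/142 = 43881 - 1*37/71 = 43881 - 37/71 = 3115514/71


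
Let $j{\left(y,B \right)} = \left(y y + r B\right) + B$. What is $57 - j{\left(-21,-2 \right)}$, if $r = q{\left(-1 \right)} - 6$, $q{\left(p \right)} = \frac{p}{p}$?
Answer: $-392$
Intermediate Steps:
$q{\left(p \right)} = 1$
$r = -5$ ($r = 1 - 6 = -5$)
$j{\left(y,B \right)} = y^{2} - 4 B$ ($j{\left(y,B \right)} = \left(y y - 5 B\right) + B = \left(y^{2} - 5 B\right) + B = y^{2} - 4 B$)
$57 - j{\left(-21,-2 \right)} = 57 - \left(\left(-21\right)^{2} - -8\right) = 57 - \left(441 + 8\right) = 57 - 449 = -392$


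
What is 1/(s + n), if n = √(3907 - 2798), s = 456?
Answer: 456/206827 - √1109/206827 ≈ 0.0020437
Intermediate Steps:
n = √1109 ≈ 33.302
1/(s + n) = 1/(456 + √1109)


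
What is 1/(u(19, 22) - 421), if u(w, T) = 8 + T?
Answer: -1/391 ≈ -0.0025575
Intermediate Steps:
1/(u(19, 22) - 421) = 1/((8 + 22) - 421) = 1/(30 - 421) = 1/(-391) = -1/391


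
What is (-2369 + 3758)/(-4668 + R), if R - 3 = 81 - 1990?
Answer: -1389/6574 ≈ -0.21129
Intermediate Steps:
R = -1906 (R = 3 + (81 - 1990) = 3 - 1909 = -1906)
(-2369 + 3758)/(-4668 + R) = (-2369 + 3758)/(-4668 - 1906) = 1389/(-6574) = 1389*(-1/6574) = -1389/6574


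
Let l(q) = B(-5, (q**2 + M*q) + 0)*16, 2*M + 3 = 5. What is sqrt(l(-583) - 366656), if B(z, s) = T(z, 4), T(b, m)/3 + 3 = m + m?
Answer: 4*I*sqrt(22901) ≈ 605.32*I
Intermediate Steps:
T(b, m) = -9 + 6*m (T(b, m) = -9 + 3*(m + m) = -9 + 3*(2*m) = -9 + 6*m)
M = 1 (M = -3/2 + (1/2)*5 = -3/2 + 5/2 = 1)
B(z, s) = 15 (B(z, s) = -9 + 6*4 = -9 + 24 = 15)
l(q) = 240 (l(q) = 15*16 = 240)
sqrt(l(-583) - 366656) = sqrt(240 - 366656) = sqrt(-366416) = 4*I*sqrt(22901)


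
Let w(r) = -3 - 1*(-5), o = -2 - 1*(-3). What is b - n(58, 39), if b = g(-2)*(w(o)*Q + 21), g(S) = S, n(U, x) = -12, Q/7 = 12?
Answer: -366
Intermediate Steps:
Q = 84 (Q = 7*12 = 84)
o = 1 (o = -2 + 3 = 1)
w(r) = 2 (w(r) = -3 + 5 = 2)
b = -378 (b = -2*(2*84 + 21) = -2*(168 + 21) = -2*189 = -378)
b - n(58, 39) = -378 - 1*(-12) = -378 + 12 = -366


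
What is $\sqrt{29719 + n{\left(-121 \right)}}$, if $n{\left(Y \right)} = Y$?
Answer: $\sqrt{29598} \approx 172.04$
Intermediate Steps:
$\sqrt{29719 + n{\left(-121 \right)}} = \sqrt{29719 - 121} = \sqrt{29598}$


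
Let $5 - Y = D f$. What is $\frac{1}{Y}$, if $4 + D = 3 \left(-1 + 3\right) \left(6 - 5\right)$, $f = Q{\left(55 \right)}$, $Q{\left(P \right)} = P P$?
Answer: $- \frac{1}{6045} \approx -0.00016543$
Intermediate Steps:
$Q{\left(P \right)} = P^{2}$
$f = 3025$ ($f = 55^{2} = 3025$)
$D = 2$ ($D = -4 + 3 \left(-1 + 3\right) \left(6 - 5\right) = -4 + 3 \cdot 2 \cdot 1 = -4 + 3 \cdot 2 = -4 + 6 = 2$)
$Y = -6045$ ($Y = 5 - 2 \cdot 3025 = 5 - 6050 = -6045$)
$\frac{1}{Y} = \frac{1}{-6045} = - \frac{1}{6045}$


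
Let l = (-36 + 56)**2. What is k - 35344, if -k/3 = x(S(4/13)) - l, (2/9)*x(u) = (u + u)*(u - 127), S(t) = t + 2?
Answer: -4457326/169 ≈ -26375.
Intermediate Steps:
S(t) = 2 + t
x(u) = 9*u*(-127 + u) (x(u) = 9*((u + u)*(u - 127))/2 = 9*((2*u)*(-127 + u))/2 = 9*(2*u*(-127 + u))/2 = 9*u*(-127 + u))
l = 400 (l = 20**2 = 400)
k = 1515810/169 (k = -3*(9*(2 + 4/13)*(-127 + (2 + 4/13)) - 1*400) = -3*(9*(2 + 4*(1/13))*(-127 + (2 + 4*(1/13))) - 400) = -3*(9*(2 + 4/13)*(-127 + (2 + 4/13)) - 400) = -3*(9*(30/13)*(-127 + 30/13) - 400) = -3*(9*(30/13)*(-1621/13) - 400) = -3*(-437670/169 - 400) = -3*(-505270/169) = 1515810/169 ≈ 8969.3)
k - 35344 = 1515810/169 - 35344 = -4457326/169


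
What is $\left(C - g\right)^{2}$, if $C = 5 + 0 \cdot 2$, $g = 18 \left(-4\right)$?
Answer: $5929$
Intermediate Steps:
$g = -72$
$C = 5$ ($C = 5 + 0 = 5$)
$\left(C - g\right)^{2} = \left(5 - -72\right)^{2} = \left(5 + 72\right)^{2} = 77^{2} = 5929$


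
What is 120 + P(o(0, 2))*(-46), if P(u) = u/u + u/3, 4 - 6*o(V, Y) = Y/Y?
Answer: 199/3 ≈ 66.333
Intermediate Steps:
o(V, Y) = 1/2 (o(V, Y) = 2/3 - Y/(6*Y) = 2/3 - 1/6*1 = 2/3 - 1/6 = 1/2)
P(u) = 1 + u/3 (P(u) = 1 + u*(1/3) = 1 + u/3)
120 + P(o(0, 2))*(-46) = 120 + (1 + (1/3)*(1/2))*(-46) = 120 + (1 + 1/6)*(-46) = 120 + (7/6)*(-46) = 120 - 161/3 = 199/3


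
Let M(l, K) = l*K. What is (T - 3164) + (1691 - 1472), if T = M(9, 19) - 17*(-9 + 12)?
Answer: -2825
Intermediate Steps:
M(l, K) = K*l
T = 120 (T = 19*9 - 17*(-9 + 12) = 171 - 17*3 = 171 - 51 = 120)
(T - 3164) + (1691 - 1472) = (120 - 3164) + (1691 - 1472) = -3044 + 219 = -2825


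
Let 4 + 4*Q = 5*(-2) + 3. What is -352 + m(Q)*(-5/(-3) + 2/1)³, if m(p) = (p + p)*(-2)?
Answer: 5137/27 ≈ 190.26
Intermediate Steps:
Q = -11/4 (Q = -1 + (5*(-2) + 3)/4 = -1 + (-10 + 3)/4 = -1 + (¼)*(-7) = -1 - 7/4 = -11/4 ≈ -2.7500)
m(p) = -4*p (m(p) = (2*p)*(-2) = -4*p)
-352 + m(Q)*(-5/(-3) + 2/1)³ = -352 + (-4*(-11/4))*(-5/(-3) + 2/1)³ = -352 + 11*(-5*(-⅓) + 2*1)³ = -352 + 11*(5/3 + 2)³ = -352 + 11*(11/3)³ = -352 + 11*(1331/27) = -352 + 14641/27 = 5137/27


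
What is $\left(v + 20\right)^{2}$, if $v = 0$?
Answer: $400$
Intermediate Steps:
$\left(v + 20\right)^{2} = \left(0 + 20\right)^{2} = 20^{2} = 400$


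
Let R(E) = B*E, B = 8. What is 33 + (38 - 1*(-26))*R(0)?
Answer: 33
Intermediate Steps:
R(E) = 8*E
33 + (38 - 1*(-26))*R(0) = 33 + (38 - 1*(-26))*(8*0) = 33 + (38 + 26)*0 = 33 + 64*0 = 33 + 0 = 33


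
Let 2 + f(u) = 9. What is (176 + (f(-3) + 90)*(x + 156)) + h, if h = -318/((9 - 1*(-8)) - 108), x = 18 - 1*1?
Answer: 1543405/91 ≈ 16961.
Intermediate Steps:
f(u) = 7 (f(u) = -2 + 9 = 7)
x = 17 (x = 18 - 1 = 17)
h = 318/91 (h = -318/((9 + 8) - 108) = -318/(17 - 108) = -318/(-91) = -318*(-1/91) = 318/91 ≈ 3.4945)
(176 + (f(-3) + 90)*(x + 156)) + h = (176 + (7 + 90)*(17 + 156)) + 318/91 = (176 + 97*173) + 318/91 = (176 + 16781) + 318/91 = 16957 + 318/91 = 1543405/91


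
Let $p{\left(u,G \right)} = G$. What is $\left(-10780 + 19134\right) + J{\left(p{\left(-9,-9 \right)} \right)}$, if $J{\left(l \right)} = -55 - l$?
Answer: $8308$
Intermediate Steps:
$\left(-10780 + 19134\right) + J{\left(p{\left(-9,-9 \right)} \right)} = \left(-10780 + 19134\right) - 46 = 8354 + \left(-55 + 9\right) = 8354 - 46 = 8308$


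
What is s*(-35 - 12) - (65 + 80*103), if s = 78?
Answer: -11971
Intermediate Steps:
s*(-35 - 12) - (65 + 80*103) = 78*(-35 - 12) - (65 + 80*103) = 78*(-47) - (65 + 8240) = -3666 - 1*8305 = -3666 - 8305 = -11971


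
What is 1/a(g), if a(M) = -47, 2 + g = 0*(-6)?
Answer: -1/47 ≈ -0.021277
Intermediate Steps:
g = -2 (g = -2 + 0*(-6) = -2 + 0 = -2)
1/a(g) = 1/(-47) = -1/47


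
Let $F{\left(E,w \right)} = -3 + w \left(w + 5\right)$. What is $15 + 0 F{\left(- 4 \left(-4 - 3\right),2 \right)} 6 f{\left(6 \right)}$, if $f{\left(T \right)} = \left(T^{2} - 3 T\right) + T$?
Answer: $15$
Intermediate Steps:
$F{\left(E,w \right)} = -3 + w \left(5 + w\right)$
$f{\left(T \right)} = T^{2} - 2 T$
$15 + 0 F{\left(- 4 \left(-4 - 3\right),2 \right)} 6 f{\left(6 \right)} = 15 + 0 \left(-3 + 2^{2} + 5 \cdot 2\right) 6 \cdot 6 \left(-2 + 6\right) = 15 + 0 \left(-3 + 4 + 10\right) 6 \cdot 6 \cdot 4 = 15 + 0 \cdot 11 \cdot 6 \cdot 24 = 15 + 0 \cdot 66 \cdot 24 = 15 + 0 \cdot 1584 = 15 + 0 = 15$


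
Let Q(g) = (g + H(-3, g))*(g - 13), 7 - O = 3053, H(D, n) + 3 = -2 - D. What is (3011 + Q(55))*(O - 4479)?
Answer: -39408425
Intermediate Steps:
H(D, n) = -5 - D (H(D, n) = -3 + (-2 - D) = -5 - D)
O = -3046 (O = 7 - 1*3053 = 7 - 3053 = -3046)
Q(g) = (-13 + g)*(-2 + g) (Q(g) = (g + (-5 - 1*(-3)))*(g - 13) = (g + (-5 + 3))*(-13 + g) = (g - 2)*(-13 + g) = (-2 + g)*(-13 + g) = (-13 + g)*(-2 + g))
(3011 + Q(55))*(O - 4479) = (3011 + (26 + 55² - 15*55))*(-3046 - 4479) = (3011 + (26 + 3025 - 825))*(-7525) = (3011 + 2226)*(-7525) = 5237*(-7525) = -39408425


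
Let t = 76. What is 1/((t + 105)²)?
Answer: 1/32761 ≈ 3.0524e-5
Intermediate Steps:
1/((t + 105)²) = 1/((76 + 105)²) = 1/(181²) = 1/32761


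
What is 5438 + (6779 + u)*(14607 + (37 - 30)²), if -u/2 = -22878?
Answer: 769958398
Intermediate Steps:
u = 45756 (u = -2*(-22878) = 45756)
5438 + (6779 + u)*(14607 + (37 - 30)²) = 5438 + (6779 + 45756)*(14607 + (37 - 30)²) = 5438 + 52535*(14607 + 7²) = 5438 + 52535*(14607 + 49) = 5438 + 52535*14656 = 5438 + 769952960 = 769958398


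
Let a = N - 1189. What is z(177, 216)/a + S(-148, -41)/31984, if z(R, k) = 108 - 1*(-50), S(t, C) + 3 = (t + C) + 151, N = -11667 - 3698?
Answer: -2866093/264731568 ≈ -0.010826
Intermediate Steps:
N = -15365
S(t, C) = 148 + C + t (S(t, C) = -3 + ((t + C) + 151) = -3 + ((C + t) + 151) = -3 + (151 + C + t) = 148 + C + t)
a = -16554 (a = -15365 - 1189 = -16554)
z(R, k) = 158 (z(R, k) = 108 + 50 = 158)
z(177, 216)/a + S(-148, -41)/31984 = 158/(-16554) + (148 - 41 - 148)/31984 = 158*(-1/16554) - 41*1/31984 = -79/8277 - 41/31984 = -2866093/264731568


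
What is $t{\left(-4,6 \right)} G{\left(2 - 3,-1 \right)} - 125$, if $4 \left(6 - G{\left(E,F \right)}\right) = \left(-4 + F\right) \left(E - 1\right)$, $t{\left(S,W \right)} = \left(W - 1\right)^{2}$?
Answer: $- \frac{75}{2} \approx -37.5$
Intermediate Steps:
$t{\left(S,W \right)} = \left(-1 + W\right)^{2}$
$G{\left(E,F \right)} = 6 - \frac{\left(-1 + E\right) \left(-4 + F\right)}{4}$ ($G{\left(E,F \right)} = 6 - \frac{\left(-4 + F\right) \left(E - 1\right)}{4} = 6 - \frac{\left(-4 + F\right) \left(-1 + E\right)}{4} = 6 - \frac{\left(-1 + E\right) \left(-4 + F\right)}{4}$)
$t{\left(-4,6 \right)} G{\left(2 - 3,-1 \right)} - 125 = \left(-1 + 6\right)^{2} \left(5 + \left(2 - 3\right) + \frac{1}{4} \left(-1\right) - \frac{1}{4} \left(2 - 3\right) \left(-1\right)\right) - 125 = 5^{2} \left(5 - 1 - \frac{1}{4} - \left(- \frac{1}{4}\right) \left(-1\right)\right) - 125 = 25 \left(5 - 1 - \frac{1}{4} - \frac{1}{4}\right) - 125 = 25 \cdot \frac{7}{2} - 125 = \frac{175}{2} - 125 = - \frac{75}{2}$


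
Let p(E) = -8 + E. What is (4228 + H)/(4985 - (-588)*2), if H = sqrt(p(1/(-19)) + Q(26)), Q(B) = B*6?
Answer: 4228/6161 + sqrt(53409)/117059 ≈ 0.68823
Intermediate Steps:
Q(B) = 6*B
H = sqrt(53409)/19 (H = sqrt((-8 + 1/(-19)) + 6*26) = sqrt((-8 - 1/19) + 156) = sqrt(-153/19 + 156) = sqrt(2811/19) = sqrt(53409)/19 ≈ 12.163)
(4228 + H)/(4985 - (-588)*2) = (4228 + sqrt(53409)/19)/(4985 - (-588)*2) = (4228 + sqrt(53409)/19)/(4985 - 196*(-6)) = (4228 + sqrt(53409)/19)/(4985 + 1176) = (4228 + sqrt(53409)/19)/6161 = (4228 + sqrt(53409)/19)*(1/6161) = 4228/6161 + sqrt(53409)/117059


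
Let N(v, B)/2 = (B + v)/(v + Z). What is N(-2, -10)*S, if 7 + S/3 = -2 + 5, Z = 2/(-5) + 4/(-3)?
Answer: -540/7 ≈ -77.143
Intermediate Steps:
Z = -26/15 (Z = 2*(-1/5) + 4*(-1/3) = -2/5 - 4/3 = -26/15 ≈ -1.7333)
N(v, B) = 2*(B + v)/(-26/15 + v) (N(v, B) = 2*((B + v)/(v - 26/15)) = 2*((B + v)/(-26/15 + v)) = 2*(B + v)/(-26/15 + v))
S = -12 (S = -21 + 3*(-2 + 5) = -21 + 3*3 = -21 + 9 = -12)
N(-2, -10)*S = (30*(-10 - 2)/(-26 + 15*(-2)))*(-12) = (30*(-12)/(-26 - 30))*(-12) = (30*(-12)/(-56))*(-12) = (30*(-1/56)*(-12))*(-12) = (45/7)*(-12) = -540/7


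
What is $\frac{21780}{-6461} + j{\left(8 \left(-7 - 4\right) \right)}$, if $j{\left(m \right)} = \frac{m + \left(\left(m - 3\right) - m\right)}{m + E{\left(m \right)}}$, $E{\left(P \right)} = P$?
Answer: $- \frac{3245329}{1137136} \approx -2.854$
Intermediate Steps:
$j{\left(m \right)} = \frac{-3 + m}{2 m}$ ($j{\left(m \right)} = \frac{m + \left(\left(m - 3\right) - m\right)}{m + m} = \frac{m + \left(\left(-3 + m\right) - m\right)}{2 m} = \left(m - 3\right) \frac{1}{2 m} = \left(-3 + m\right) \frac{1}{2 m} = \frac{-3 + m}{2 m}$)
$\frac{21780}{-6461} + j{\left(8 \left(-7 - 4\right) \right)} = \frac{21780}{-6461} + \frac{-3 + 8 \left(-7 - 4\right)}{2 \cdot 8 \left(-7 - 4\right)} = 21780 \left(- \frac{1}{6461}\right) + \frac{-3 + 8 \left(-11\right)}{2 \cdot 8 \left(-11\right)} = - \frac{21780}{6461} + \frac{-3 - 88}{2 \left(-88\right)} = - \frac{21780}{6461} + \frac{1}{2} \left(- \frac{1}{88}\right) \left(-91\right) = - \frac{21780}{6461} + \frac{91}{176} = - \frac{3245329}{1137136}$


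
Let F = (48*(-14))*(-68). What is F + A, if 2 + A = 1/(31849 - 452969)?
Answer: 19242657279/421120 ≈ 45694.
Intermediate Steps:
F = 45696 (F = -672*(-68) = 45696)
A = -842241/421120 (A = -2 + 1/(31849 - 452969) = -2 + 1/(-421120) = -2 - 1/421120 = -842241/421120 ≈ -2.0000)
F + A = 45696 - 842241/421120 = 19242657279/421120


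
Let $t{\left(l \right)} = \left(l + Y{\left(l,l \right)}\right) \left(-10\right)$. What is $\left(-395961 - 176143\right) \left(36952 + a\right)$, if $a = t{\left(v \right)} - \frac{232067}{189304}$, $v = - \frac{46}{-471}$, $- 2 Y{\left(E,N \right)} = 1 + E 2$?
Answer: $- \frac{500296070447693}{23663} \approx -2.1143 \cdot 10^{10}$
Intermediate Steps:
$Y{\left(E,N \right)} = - \frac{1}{2} - E$ ($Y{\left(E,N \right)} = - \frac{1 + E 2}{2} = - \frac{1 + 2 E}{2} = - \frac{1}{2} - E$)
$v = \frac{46}{471}$ ($v = \left(-46\right) \left(- \frac{1}{471}\right) = \frac{46}{471} \approx 0.097665$)
$t{\left(l \right)} = 5$ ($t{\left(l \right)} = \left(l - \left(\frac{1}{2} + l\right)\right) \left(-10\right) = \left(- \frac{1}{2}\right) \left(-10\right) = 5$)
$a = \frac{714453}{189304}$ ($a = 5 - \frac{232067}{189304} = \frac{714453}{189304} \approx 3.7741$)
$\left(-395961 - 176143\right) \left(36952 + a\right) = \left(-395961 - 176143\right) \left(36952 + \frac{714453}{189304}\right) = \left(-572104\right) \frac{6995875861}{189304} = - \frac{500296070447693}{23663}$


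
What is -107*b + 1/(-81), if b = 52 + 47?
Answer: -858034/81 ≈ -10593.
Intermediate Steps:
b = 99
-107*b + 1/(-81) = -107*99 + 1/(-81) = -10593 - 1/81 = -858034/81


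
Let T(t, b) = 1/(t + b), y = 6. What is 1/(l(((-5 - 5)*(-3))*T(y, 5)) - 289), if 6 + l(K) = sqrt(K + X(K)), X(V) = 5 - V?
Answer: -59/17404 - sqrt(5)/87020 ≈ -0.0034157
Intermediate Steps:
T(t, b) = 1/(b + t)
l(K) = -6 + sqrt(5) (l(K) = -6 + sqrt(K + (5 - K)) = -6 + sqrt(5))
1/(l(((-5 - 5)*(-3))*T(y, 5)) - 289) = 1/((-6 + sqrt(5)) - 289) = 1/(-295 + sqrt(5))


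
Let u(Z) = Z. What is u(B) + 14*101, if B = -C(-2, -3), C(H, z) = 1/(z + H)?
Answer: 7071/5 ≈ 1414.2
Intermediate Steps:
C(H, z) = 1/(H + z)
B = 1/5 (B = -1/(-2 - 3) = -1/(-5) = -1*(-1/5) = 1/5 ≈ 0.20000)
u(B) + 14*101 = 1/5 + 14*101 = 1/5 + 1414 = 7071/5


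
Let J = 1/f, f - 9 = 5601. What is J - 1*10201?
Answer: -57227609/5610 ≈ -10201.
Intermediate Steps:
f = 5610 (f = 9 + 5601 = 5610)
J = 1/5610 ≈ 0.00017825
J - 1*10201 = 1/5610 - 1*10201 = 1/5610 - 10201 = -57227609/5610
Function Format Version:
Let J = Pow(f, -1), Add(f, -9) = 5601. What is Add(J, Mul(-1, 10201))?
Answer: Rational(-57227609, 5610) ≈ -10201.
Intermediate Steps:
f = 5610 (f = Add(9, 5601) = 5610)
J = Rational(1, 5610) (J = Pow(5610, -1) = Rational(1, 5610) ≈ 0.00017825)
Add(J, Mul(-1, 10201)) = Add(Rational(1, 5610), Mul(-1, 10201)) = Add(Rational(1, 5610), -10201) = Rational(-57227609, 5610)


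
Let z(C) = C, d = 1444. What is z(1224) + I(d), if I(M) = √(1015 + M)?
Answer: 1224 + √2459 ≈ 1273.6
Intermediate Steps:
z(1224) + I(d) = 1224 + √(1015 + 1444) = 1224 + √2459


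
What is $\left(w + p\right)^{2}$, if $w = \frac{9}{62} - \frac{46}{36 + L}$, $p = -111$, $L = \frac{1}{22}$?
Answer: $\frac{30393532859089}{2417295556} \approx 12573.0$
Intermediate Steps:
$L = \frac{1}{22} \approx 0.045455$
$w = - \frac{55607}{49166}$ ($w = \frac{9}{62} - \frac{46}{36 + \frac{1}{22}} = 9 \cdot \frac{1}{62} - \frac{46}{\frac{793}{22}} = \frac{9}{62} - \frac{1012}{793} = - \frac{55607}{49166} \approx -1.131$)
$\left(w + p\right)^{2} = \left(- \frac{55607}{49166} - 111\right)^{2} = \left(- \frac{5513033}{49166}\right)^{2} = \frac{30393532859089}{2417295556}$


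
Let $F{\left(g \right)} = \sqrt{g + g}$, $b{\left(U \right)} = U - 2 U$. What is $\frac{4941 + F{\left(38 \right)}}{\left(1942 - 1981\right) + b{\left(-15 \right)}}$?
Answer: $- \frac{1647}{8} - \frac{\sqrt{19}}{12} \approx -206.24$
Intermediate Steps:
$b{\left(U \right)} = - U$
$F{\left(g \right)} = \sqrt{2} \sqrt{g}$ ($F{\left(g \right)} = \sqrt{2 g} = \sqrt{2} \sqrt{g}$)
$\frac{4941 + F{\left(38 \right)}}{\left(1942 - 1981\right) + b{\left(-15 \right)}} = \frac{4941 + \sqrt{2} \sqrt{38}}{\left(1942 - 1981\right) - -15} = \frac{4941 + 2 \sqrt{19}}{\left(1942 - 1981\right) + 15} = \frac{4941 + 2 \sqrt{19}}{-39 + 15} = \frac{4941 + 2 \sqrt{19}}{-24} = \left(4941 + 2 \sqrt{19}\right) \left(- \frac{1}{24}\right) = - \frac{1647}{8} - \frac{\sqrt{19}}{12}$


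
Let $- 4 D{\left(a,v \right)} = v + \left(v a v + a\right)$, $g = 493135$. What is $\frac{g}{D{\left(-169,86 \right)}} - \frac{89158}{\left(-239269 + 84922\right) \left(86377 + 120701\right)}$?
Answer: $\frac{10507695780505291}{6658759802596077} \approx 1.578$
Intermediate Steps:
$D{\left(a,v \right)} = - \frac{a}{4} - \frac{v}{4} - \frac{a v^{2}}{4}$ ($D{\left(a,v \right)} = - \frac{v + \left(v a v + a\right)}{4} = - \frac{v + \left(a v v + a\right)}{4} = - \frac{v + \left(a v^{2} + a\right)}{4} = - \frac{v + \left(a + a v^{2}\right)}{4} = - \frac{a + v + a v^{2}}{4} = - \frac{a}{4} - \frac{v}{4} - \frac{a v^{2}}{4}$)
$\frac{g}{D{\left(-169,86 \right)}} - \frac{89158}{\left(-239269 + 84922\right) \left(86377 + 120701\right)} = \frac{493135}{\left(- \frac{1}{4}\right) \left(-169\right) - \frac{43}{2} - - \frac{169 \cdot 86^{2}}{4}} - \frac{89158}{\left(-239269 + 84922\right) \left(86377 + 120701\right)} = \frac{493135}{\frac{169}{4} - \frac{43}{2} - \left(- \frac{169}{4}\right) 7396} - \frac{89158}{\left(-154347\right) 207078} = \frac{493135}{\frac{169}{4} - \frac{43}{2} + 312481} - \frac{89158}{-31961868066} = \frac{493135}{\frac{1250007}{4}} - - \frac{44579}{15980934033} = 493135 \cdot \frac{4}{1250007} + \frac{44579}{15980934033} = \frac{1972540}{1250007} + \frac{44579}{15980934033} = \frac{10507695780505291}{6658759802596077}$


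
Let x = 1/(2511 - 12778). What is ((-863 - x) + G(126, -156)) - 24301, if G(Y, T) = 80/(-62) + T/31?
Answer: -8011134729/318277 ≈ -25170.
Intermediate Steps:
x = -1/10267 (x = 1/(-10267) = -1/10267 ≈ -9.7399e-5)
G(Y, T) = -40/31 + T/31 (G(Y, T) = 80*(-1/62) + T*(1/31) = -40/31 + T/31)
((-863 - x) + G(126, -156)) - 24301 = ((-863 - 1*(-1/10267)) + (-40/31 + (1/31)*(-156))) - 24301 = ((-863 + 1/10267) + (-40/31 - 156/31)) - 24301 = (-8860420/10267 - 196/31) - 24301 = -276685352/318277 - 24301 = -8011134729/318277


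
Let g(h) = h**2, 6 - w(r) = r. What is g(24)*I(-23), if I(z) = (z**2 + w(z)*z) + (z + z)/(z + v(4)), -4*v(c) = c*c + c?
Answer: -549792/7 ≈ -78542.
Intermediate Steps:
w(r) = 6 - r
v(c) = -c/4 - c**2/4 (v(c) = -(c*c + c)/4 = -(c**2 + c)/4 = -(c + c**2)/4 = -c/4 - c**2/4)
I(z) = z**2 + z*(6 - z) + 2*z/(-5 + z) (I(z) = (z**2 + (6 - z)*z) + (z + z)/(z - 1/4*4*(1 + 4)) = (z**2 + z*(6 - z)) + (2*z)/(z - 1/4*4*5) = (z**2 + z*(6 - z)) + (2*z)/(z - 5) = (z**2 + z*(6 - z)) + (2*z)/(-5 + z) = (z**2 + z*(6 - z)) + 2*z/(-5 + z) = z**2 + z*(6 - z) + 2*z/(-5 + z))
g(24)*I(-23) = 24**2*(2*(-23)*(-14 + 3*(-23))/(-5 - 23)) = 576*(2*(-23)*(-14 - 69)/(-28)) = 576*(2*(-23)*(-1/28)*(-83)) = 576*(-1909/14) = -549792/7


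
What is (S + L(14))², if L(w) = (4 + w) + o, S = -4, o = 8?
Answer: 484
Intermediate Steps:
L(w) = 12 + w (L(w) = (4 + w) + 8 = 12 + w)
(S + L(14))² = (-4 + (12 + 14))² = (-4 + 26)² = 22² = 484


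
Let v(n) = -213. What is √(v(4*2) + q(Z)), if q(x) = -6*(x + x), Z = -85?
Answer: √807 ≈ 28.408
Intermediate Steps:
q(x) = -12*x
√(v(4*2) + q(Z)) = √(-213 - 12*(-85)) = √(-213 + 1020) = √807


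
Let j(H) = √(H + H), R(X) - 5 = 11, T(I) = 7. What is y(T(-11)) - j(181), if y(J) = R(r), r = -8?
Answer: 16 - √362 ≈ -3.0263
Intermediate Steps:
R(X) = 16 (R(X) = 5 + 11 = 16)
y(J) = 16
j(H) = √2*√H (j(H) = √(2*H) = √2*√H)
y(T(-11)) - j(181) = 16 - √2*√181 = 16 - √362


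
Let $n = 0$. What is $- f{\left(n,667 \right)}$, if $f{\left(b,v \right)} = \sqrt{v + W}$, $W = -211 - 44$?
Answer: $- 2 \sqrt{103} \approx -20.298$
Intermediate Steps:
$W = -255$
$f{\left(b,v \right)} = \sqrt{-255 + v}$ ($f{\left(b,v \right)} = \sqrt{v - 255} = \sqrt{-255 + v}$)
$- f{\left(n,667 \right)} = - \sqrt{-255 + 667} = - \sqrt{412} = - 2 \sqrt{103}$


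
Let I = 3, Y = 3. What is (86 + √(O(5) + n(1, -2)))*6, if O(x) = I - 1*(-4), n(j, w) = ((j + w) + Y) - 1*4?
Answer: 516 + 6*√5 ≈ 529.42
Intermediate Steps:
n(j, w) = -1 + j + w (n(j, w) = ((j + w) + 3) - 1*4 = (3 + j + w) - 4 = -1 + j + w)
O(x) = 7 (O(x) = 3 - 1*(-4) = 3 + 4 = 7)
(86 + √(O(5) + n(1, -2)))*6 = (86 + √(7 + (-1 + 1 - 2)))*6 = (86 + √(7 - 2))*6 = (86 + √5)*6 = 516 + 6*√5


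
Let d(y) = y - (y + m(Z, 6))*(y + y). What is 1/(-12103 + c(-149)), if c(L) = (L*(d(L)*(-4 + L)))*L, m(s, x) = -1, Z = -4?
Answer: 1/152340963194 ≈ 6.5642e-12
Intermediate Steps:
d(y) = y - 2*y*(-1 + y) (d(y) = y - (y - 1)*(y + y) = y - (-1 + y)*2*y = y - 2*y*(-1 + y))
c(L) = L³*(-4 + L)*(3 - 2*L) (c(L) = (L*((L*(3 - 2*L))*(-4 + L)))*L = (L*(L*(-4 + L)*(3 - 2*L)))*L = (L²*(-4 + L)*(3 - 2*L))*L = L³*(-4 + L)*(3 - 2*L))
1/(-12103 + c(-149)) = 1/(-12103 - 1*(-149)³*(-4 - 149)*(-3 + 2*(-149))) = 1/(-12103 - 1*(-3307949)*(-153)*(-3 - 298)) = 1/(-12103 - 1*(-3307949)*(-153)*(-301)) = 1/(-12103 + 152340975297) = 1/152340963194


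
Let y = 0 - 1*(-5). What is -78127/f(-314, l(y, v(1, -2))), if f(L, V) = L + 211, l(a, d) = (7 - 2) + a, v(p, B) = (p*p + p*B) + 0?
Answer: 78127/103 ≈ 758.51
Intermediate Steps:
v(p, B) = p**2 + B*p (v(p, B) = (p**2 + B*p) + 0 = p**2 + B*p)
y = 5 (y = 0 + 5 = 5)
l(a, d) = 5 + a
f(L, V) = 211 + L
-78127/f(-314, l(y, v(1, -2))) = -78127/(211 - 314) = -78127/(-103) = -78127*(-1/103) = 78127/103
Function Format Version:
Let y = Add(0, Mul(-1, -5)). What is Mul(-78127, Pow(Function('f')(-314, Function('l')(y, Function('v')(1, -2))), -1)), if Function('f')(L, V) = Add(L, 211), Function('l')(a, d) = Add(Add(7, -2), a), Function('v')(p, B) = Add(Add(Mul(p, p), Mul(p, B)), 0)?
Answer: Rational(78127, 103) ≈ 758.51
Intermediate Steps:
Function('v')(p, B) = Add(Pow(p, 2), Mul(B, p)) (Function('v')(p, B) = Add(Add(Pow(p, 2), Mul(B, p)), 0) = Add(Pow(p, 2), Mul(B, p)))
y = 5 (y = Add(0, 5) = 5)
Function('l')(a, d) = Add(5, a)
Function('f')(L, V) = Add(211, L)
Mul(-78127, Pow(Function('f')(-314, Function('l')(y, Function('v')(1, -2))), -1)) = Mul(-78127, Pow(Add(211, -314), -1)) = Mul(-78127, Pow(-103, -1)) = Mul(-78127, Rational(-1, 103)) = Rational(78127, 103)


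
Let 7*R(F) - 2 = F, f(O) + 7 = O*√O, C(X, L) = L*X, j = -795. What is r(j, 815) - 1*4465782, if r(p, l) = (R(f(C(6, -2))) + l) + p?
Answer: -31260339/7 - 24*I*√3/7 ≈ -4.4658e+6 - 5.9385*I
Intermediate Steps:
f(O) = -7 + O^(3/2) (f(O) = -7 + O*√O = -7 + O^(3/2))
R(F) = 2/7 + F/7
r(p, l) = -5/7 + l + p - 24*I*√3/7 (r(p, l) = ((2/7 + (-7 + (-2*6)^(3/2))/7) + l) + p = ((2/7 + (-7 + (-12)^(3/2))/7) + l) + p = ((2/7 + (-7 - 24*I*√3)/7) + l) + p = ((2/7 + (-1 - 24*I*√3/7)) + l) + p = ((-5/7 - 24*I*√3/7) + l) + p = (-5/7 + l - 24*I*√3/7) + p = -5/7 + l + p - 24*I*√3/7)
r(j, 815) - 1*4465782 = (-5/7 + 815 - 795 - 24*I*√3/7) - 1*4465782 = (135/7 - 24*I*√3/7) - 4465782 = -31260339/7 - 24*I*√3/7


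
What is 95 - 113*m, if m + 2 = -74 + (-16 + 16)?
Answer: 8683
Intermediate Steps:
m = -76 (m = -2 + (-74 + (-16 + 16)) = -2 + (-74 + 0) = -2 - 74 = -76)
95 - 113*m = 95 - 113*(-76) = 95 + 8588 = 8683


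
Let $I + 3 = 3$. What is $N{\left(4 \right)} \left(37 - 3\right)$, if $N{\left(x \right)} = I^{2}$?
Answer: $0$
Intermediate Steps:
$I = 0$ ($I = -3 + 3 = 0$)
$N{\left(x \right)} = 0$ ($N{\left(x \right)} = 0^{2} = 0$)
$N{\left(4 \right)} \left(37 - 3\right) = 0 \left(37 - 3\right) = 0 \cdot 34 = 0$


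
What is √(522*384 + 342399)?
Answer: √542847 ≈ 736.78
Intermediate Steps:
√(522*384 + 342399) = √(200448 + 342399) = √542847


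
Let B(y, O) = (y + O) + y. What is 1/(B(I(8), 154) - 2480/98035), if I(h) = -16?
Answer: 19607/2391558 ≈ 0.0081984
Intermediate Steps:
B(y, O) = O + 2*y (B(y, O) = (O + y) + y = O + 2*y)
1/(B(I(8), 154) - 2480/98035) = 1/((154 + 2*(-16)) - 2480/98035) = 1/((154 - 32) - 2480*1/98035) = 1/(122 - 496/19607) = 1/(2391558/19607) = 19607/2391558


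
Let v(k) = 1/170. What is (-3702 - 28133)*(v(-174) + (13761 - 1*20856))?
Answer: 7679550683/34 ≈ 2.2587e+8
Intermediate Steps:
v(k) = 1/170
(-3702 - 28133)*(v(-174) + (13761 - 1*20856)) = (-3702 - 28133)*(1/170 + (13761 - 1*20856)) = -31835*(1/170 + (13761 - 20856)) = -31835*(1/170 - 7095) = -31835*(-1206149/170) = 7679550683/34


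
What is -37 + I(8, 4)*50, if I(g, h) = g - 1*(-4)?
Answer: 563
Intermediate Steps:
I(g, h) = 4 + g (I(g, h) = g + 4 = 4 + g)
-37 + I(8, 4)*50 = -37 + (4 + 8)*50 = -37 + 12*50 = -37 + 600 = 563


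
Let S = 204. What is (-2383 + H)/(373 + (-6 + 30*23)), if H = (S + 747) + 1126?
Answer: -306/1057 ≈ -0.28950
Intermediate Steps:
H = 2077 (H = (204 + 747) + 1126 = 951 + 1126 = 2077)
(-2383 + H)/(373 + (-6 + 30*23)) = (-2383 + 2077)/(373 + (-6 + 30*23)) = -306/(373 + (-6 + 690)) = -306/(373 + 684) = -306/1057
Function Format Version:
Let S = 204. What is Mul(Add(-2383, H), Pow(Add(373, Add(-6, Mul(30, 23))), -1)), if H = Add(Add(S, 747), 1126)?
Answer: Rational(-306, 1057) ≈ -0.28950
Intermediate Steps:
H = 2077 (H = Add(Add(204, 747), 1126) = Add(951, 1126) = 2077)
Mul(Add(-2383, H), Pow(Add(373, Add(-6, Mul(30, 23))), -1)) = Mul(Add(-2383, 2077), Pow(Add(373, Add(-6, Mul(30, 23))), -1)) = Mul(-306, Pow(Add(373, Add(-6, 690)), -1)) = Mul(-306, Pow(Add(373, 684), -1)) = Mul(-306, Pow(1057, -1)) = Mul(-306, Rational(1, 1057)) = Rational(-306, 1057)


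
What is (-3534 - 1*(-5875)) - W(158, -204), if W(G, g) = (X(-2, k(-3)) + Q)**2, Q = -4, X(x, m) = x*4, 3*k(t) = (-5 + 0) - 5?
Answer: 2197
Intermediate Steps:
k(t) = -10/3 (k(t) = ((-5 + 0) - 5)/3 = (-5 - 5)/3 = (1/3)*(-10) = -10/3)
X(x, m) = 4*x
W(G, g) = 144 (W(G, g) = (4*(-2) - 4)**2 = (-8 - 4)**2 = (-12)**2 = 144)
(-3534 - 1*(-5875)) - W(158, -204) = (-3534 - 1*(-5875)) - 1*144 = (-3534 + 5875) - 144 = 2341 - 144 = 2197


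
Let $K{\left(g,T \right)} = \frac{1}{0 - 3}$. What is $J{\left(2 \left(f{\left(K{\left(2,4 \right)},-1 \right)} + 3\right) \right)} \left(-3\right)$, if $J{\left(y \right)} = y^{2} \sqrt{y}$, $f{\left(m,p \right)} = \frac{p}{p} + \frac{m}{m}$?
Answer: $- 300 \sqrt{10} \approx -948.68$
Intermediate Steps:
$K{\left(g,T \right)} = - \frac{1}{3}$ ($K{\left(g,T \right)} = \frac{1}{-3} = - \frac{1}{3}$)
$f{\left(m,p \right)} = 2$ ($f{\left(m,p \right)} = 1 + 1 = 2$)
$J{\left(y \right)} = y^{\frac{5}{2}}$
$J{\left(2 \left(f{\left(K{\left(2,4 \right)},-1 \right)} + 3\right) \right)} \left(-3\right) = \left(2 \left(2 + 3\right)\right)^{\frac{5}{2}} \left(-3\right) = \left(2 \cdot 5\right)^{\frac{5}{2}} \left(-3\right) = 10^{\frac{5}{2}} \left(-3\right) = 100 \sqrt{10} \left(-3\right) = - 300 \sqrt{10}$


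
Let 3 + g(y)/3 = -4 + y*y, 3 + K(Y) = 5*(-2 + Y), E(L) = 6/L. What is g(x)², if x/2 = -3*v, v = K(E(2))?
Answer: 168921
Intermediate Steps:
K(Y) = -13 + 5*Y (K(Y) = -3 + 5*(-2 + Y) = -3 + (-10 + 5*Y) = -13 + 5*Y)
v = 2 (v = -13 + 5*(6/2) = -13 + 5*(6*(½)) = -13 + 5*3 = -13 + 15 = 2)
x = -12 (x = 2*(-3*2) = 2*(-6) = -12)
g(y) = -21 + 3*y² (g(y) = -9 + 3*(-4 + y*y) = -9 + 3*(-4 + y²) = -9 + (-12 + 3*y²) = -21 + 3*y²)
g(x)² = (-21 + 3*(-12)²)² = (-21 + 3*144)² = (-21 + 432)² = 411² = 168921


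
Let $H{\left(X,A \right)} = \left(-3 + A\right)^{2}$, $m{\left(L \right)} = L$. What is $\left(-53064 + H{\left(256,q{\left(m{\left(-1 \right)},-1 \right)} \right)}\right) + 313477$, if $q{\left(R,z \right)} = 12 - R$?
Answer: $260513$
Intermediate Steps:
$\left(-53064 + H{\left(256,q{\left(m{\left(-1 \right)},-1 \right)} \right)}\right) + 313477 = \left(-53064 + \left(-3 + \left(12 - -1\right)\right)^{2}\right) + 313477 = \left(-53064 + \left(-3 + \left(12 + 1\right)\right)^{2}\right) + 313477 = \left(-53064 + \left(-3 + 13\right)^{2}\right) + 313477 = \left(-53064 + 10^{2}\right) + 313477 = \left(-53064 + 100\right) + 313477 = -52964 + 313477 = 260513$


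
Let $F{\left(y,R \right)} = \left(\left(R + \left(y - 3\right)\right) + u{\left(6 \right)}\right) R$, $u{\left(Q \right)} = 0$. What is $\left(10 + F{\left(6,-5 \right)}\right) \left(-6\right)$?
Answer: $-120$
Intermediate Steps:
$F{\left(y,R \right)} = R \left(-3 + R + y\right)$ ($F{\left(y,R \right)} = \left(\left(R + \left(y - 3\right)\right) + 0\right) R = \left(\left(R + \left(-3 + y\right)\right) + 0\right) R = \left(\left(-3 + R + y\right) + 0\right) R = \left(-3 + R + y\right) R = R \left(-3 + R + y\right)$)
$\left(10 + F{\left(6,-5 \right)}\right) \left(-6\right) = \left(10 - 5 \left(-3 - 5 + 6\right)\right) \left(-6\right) = \left(10 - -10\right) \left(-6\right) = \left(10 + 10\right) \left(-6\right) = 20 \left(-6\right) = -120$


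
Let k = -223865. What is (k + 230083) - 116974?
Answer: -110756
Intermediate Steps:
(k + 230083) - 116974 = (-223865 + 230083) - 116974 = 6218 - 116974 = -110756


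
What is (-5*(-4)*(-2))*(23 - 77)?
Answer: 2160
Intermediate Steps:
(-5*(-4)*(-2))*(23 - 77) = (20*(-2))*(-54) = -40*(-54) = 2160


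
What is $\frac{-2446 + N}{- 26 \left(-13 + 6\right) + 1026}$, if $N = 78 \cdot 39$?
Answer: $\frac{149}{302} \approx 0.49338$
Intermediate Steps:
$N = 3042$
$\frac{-2446 + N}{- 26 \left(-13 + 6\right) + 1026} = \frac{-2446 + 3042}{- 26 \left(-13 + 6\right) + 1026} = \frac{596}{\left(-26\right) \left(-7\right) + 1026} = \frac{596}{182 + 1026} = \frac{596}{1208} = 596 \cdot \frac{1}{1208} = \frac{149}{302}$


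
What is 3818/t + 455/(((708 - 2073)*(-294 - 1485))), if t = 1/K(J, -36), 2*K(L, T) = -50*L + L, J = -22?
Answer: 10983022975/5337 ≈ 2.0579e+6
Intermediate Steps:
K(L, T) = -49*L/2 (K(L, T) = (-50*L + L)/2 = (-49*L)/2 = -49*L/2)
t = 1/539 (t = 1/(-49/2*(-22)) = 1/539 ≈ 0.0018553)
3818/t + 455/(((708 - 2073)*(-294 - 1485))) = 3818/(1/539) + 455/(((708 - 2073)*(-294 - 1485))) = 3818*539 + 455/((-1365*(-1779))) = 2057902 + 455/2428335 = 2057902 + 455*(1/2428335) = 2057902 + 1/5337 = 10983022975/5337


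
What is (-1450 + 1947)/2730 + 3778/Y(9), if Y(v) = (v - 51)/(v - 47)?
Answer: 3110719/910 ≈ 3418.4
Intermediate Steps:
Y(v) = (-51 + v)/(-47 + v)
(-1450 + 1947)/2730 + 3778/Y(9) = (-1450 + 1947)/2730 + 3778/(((-51 + 9)/(-47 + 9))) = 497*(1/2730) + 3778/((-42/(-38))) = 71/390 + 3778/((-1/38*(-42))) = 71/390 + 3778/(21/19) = 71/390 + 3778*(19/21) = 71/390 + 71782/21 = 3110719/910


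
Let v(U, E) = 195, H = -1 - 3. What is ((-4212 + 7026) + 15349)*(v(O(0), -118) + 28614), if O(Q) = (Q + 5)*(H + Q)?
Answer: 523257867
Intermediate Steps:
H = -4
O(Q) = (-4 + Q)*(5 + Q) (O(Q) = (Q + 5)*(-4 + Q) = (5 + Q)*(-4 + Q) = (-4 + Q)*(5 + Q))
((-4212 + 7026) + 15349)*(v(O(0), -118) + 28614) = ((-4212 + 7026) + 15349)*(195 + 28614) = (2814 + 15349)*28809 = 18163*28809 = 523257867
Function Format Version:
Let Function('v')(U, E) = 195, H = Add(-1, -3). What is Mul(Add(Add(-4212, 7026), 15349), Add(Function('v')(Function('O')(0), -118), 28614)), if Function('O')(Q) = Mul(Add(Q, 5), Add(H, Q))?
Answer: 523257867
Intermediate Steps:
H = -4
Function('O')(Q) = Mul(Add(-4, Q), Add(5, Q)) (Function('O')(Q) = Mul(Add(Q, 5), Add(-4, Q)) = Mul(Add(5, Q), Add(-4, Q)) = Mul(Add(-4, Q), Add(5, Q)))
Mul(Add(Add(-4212, 7026), 15349), Add(Function('v')(Function('O')(0), -118), 28614)) = Mul(Add(Add(-4212, 7026), 15349), Add(195, 28614)) = Mul(Add(2814, 15349), 28809) = Mul(18163, 28809) = 523257867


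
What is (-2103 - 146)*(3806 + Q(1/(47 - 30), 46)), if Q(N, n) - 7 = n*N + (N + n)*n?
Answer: -226890365/17 ≈ -1.3346e+7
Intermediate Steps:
Q(N, n) = 7 + N*n + n*(N + n) (Q(N, n) = 7 + (n*N + (N + n)*n) = 7 + (N*n + n*(N + n)) = 7 + N*n + n*(N + n))
(-2103 - 146)*(3806 + Q(1/(47 - 30), 46)) = (-2103 - 146)*(3806 + (7 + 46² + 2*46/(47 - 30))) = -2249*(3806 + (7 + 2116 + 2*46/17)) = -2249*(3806 + (7 + 2116 + 2*(1/17)*46)) = -2249*(3806 + (7 + 2116 + 92/17)) = -2249*(3806 + 36183/17) = -2249*100885/17 = -226890365/17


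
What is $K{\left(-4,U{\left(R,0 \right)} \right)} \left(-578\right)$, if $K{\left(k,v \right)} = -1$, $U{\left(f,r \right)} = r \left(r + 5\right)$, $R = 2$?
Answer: $578$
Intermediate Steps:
$U{\left(f,r \right)} = r \left(5 + r\right)$
$K{\left(-4,U{\left(R,0 \right)} \right)} \left(-578\right) = \left(-1\right) \left(-578\right) = 578$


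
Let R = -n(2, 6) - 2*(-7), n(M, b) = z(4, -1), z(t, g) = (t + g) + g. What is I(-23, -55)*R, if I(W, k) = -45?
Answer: -540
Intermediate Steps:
z(t, g) = t + 2*g (z(t, g) = (g + t) + g = t + 2*g)
n(M, b) = 2 (n(M, b) = 4 + 2*(-1) = 4 - 2 = 2)
R = 12 (R = -1*2 - 2*(-7) = -2 + 14 = 12)
I(-23, -55)*R = -45*12 = -540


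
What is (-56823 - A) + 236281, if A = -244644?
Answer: 424102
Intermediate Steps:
(-56823 - A) + 236281 = (-56823 - 1*(-244644)) + 236281 = (-56823 + 244644) + 236281 = 187821 + 236281 = 424102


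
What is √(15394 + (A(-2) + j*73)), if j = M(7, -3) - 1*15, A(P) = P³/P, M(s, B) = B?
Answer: 2*√3521 ≈ 118.68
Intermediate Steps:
A(P) = P²
j = -18 (j = -3 - 1*15 = -3 - 15 = -18)
√(15394 + (A(-2) + j*73)) = √(15394 + ((-2)² - 18*73)) = √(15394 + (4 - 1314)) = √(15394 - 1310) = √14084 = 2*√3521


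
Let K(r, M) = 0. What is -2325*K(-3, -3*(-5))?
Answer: 0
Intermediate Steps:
-2325*K(-3, -3*(-5)) = -2325*0 = 0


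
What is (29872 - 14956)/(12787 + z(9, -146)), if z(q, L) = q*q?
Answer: 3729/3217 ≈ 1.1592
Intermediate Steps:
z(q, L) = q²
(29872 - 14956)/(12787 + z(9, -146)) = (29872 - 14956)/(12787 + 9²) = 14916/(12787 + 81) = 14916/12868 = 14916*(1/12868) = 3729/3217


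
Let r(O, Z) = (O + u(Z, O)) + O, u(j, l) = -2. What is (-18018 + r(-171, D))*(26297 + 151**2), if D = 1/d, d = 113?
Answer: -901537476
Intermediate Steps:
D = 1/113 ≈ 0.0088496
r(O, Z) = -2 + 2*O (r(O, Z) = (O - 2) + O = (-2 + O) + O = -2 + 2*O)
(-18018 + r(-171, D))*(26297 + 151**2) = (-18018 + (-2 + 2*(-171)))*(26297 + 151**2) = (-18018 + (-2 - 342))*(26297 + 22801) = (-18018 - 344)*49098 = -18362*49098 = -901537476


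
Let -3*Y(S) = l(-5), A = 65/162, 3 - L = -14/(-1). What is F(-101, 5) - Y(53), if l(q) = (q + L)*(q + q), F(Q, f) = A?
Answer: 8705/162 ≈ 53.735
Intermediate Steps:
L = -11 (L = 3 - (-14)/(-1) = 3 - (-14)*(-1) = 3 - 1*14 = 3 - 14 = -11)
A = 65/162 (A = 65*(1/162) = 65/162 ≈ 0.40123)
F(Q, f) = 65/162
l(q) = 2*q*(-11 + q) (l(q) = (q - 11)*(q + q) = (-11 + q)*(2*q) = 2*q*(-11 + q))
Y(S) = -160/3 (Y(S) = -2*(-5)*(-11 - 5)/3 = -2*(-5)*(-16)/3 = -⅓*160 = -160/3)
F(-101, 5) - Y(53) = 65/162 - 1*(-160/3) = 65/162 + 160/3 = 8705/162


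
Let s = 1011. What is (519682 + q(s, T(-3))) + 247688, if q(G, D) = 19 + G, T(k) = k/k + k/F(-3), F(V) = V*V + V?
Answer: 768400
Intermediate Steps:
F(V) = V + V² (F(V) = V² + V = V + V²)
T(k) = 1 + k/6 (T(k) = k/k + k/((-3*(1 - 3))) = 1 + k/((-3*(-2))) = 1 + k/6)
(519682 + q(s, T(-3))) + 247688 = (519682 + (19 + 1011)) + 247688 = (519682 + 1030) + 247688 = 520712 + 247688 = 768400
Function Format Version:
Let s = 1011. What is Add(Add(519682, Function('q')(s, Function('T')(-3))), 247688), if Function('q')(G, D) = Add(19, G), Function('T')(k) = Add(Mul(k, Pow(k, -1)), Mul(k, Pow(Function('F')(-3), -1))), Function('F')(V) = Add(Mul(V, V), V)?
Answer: 768400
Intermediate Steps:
Function('F')(V) = Add(V, Pow(V, 2)) (Function('F')(V) = Add(Pow(V, 2), V) = Add(V, Pow(V, 2)))
Function('T')(k) = Add(1, Mul(Rational(1, 6), k)) (Function('T')(k) = Add(Mul(k, Pow(k, -1)), Mul(k, Pow(Mul(-3, Add(1, -3)), -1))) = Add(1, Mul(k, Pow(Mul(-3, -2), -1))) = Add(1, Mul(k, Pow(6, -1))) = Add(1, Mul(k, Rational(1, 6))) = Add(1, Mul(Rational(1, 6), k)))
Add(Add(519682, Function('q')(s, Function('T')(-3))), 247688) = Add(Add(519682, Add(19, 1011)), 247688) = Add(Add(519682, 1030), 247688) = Add(520712, 247688) = 768400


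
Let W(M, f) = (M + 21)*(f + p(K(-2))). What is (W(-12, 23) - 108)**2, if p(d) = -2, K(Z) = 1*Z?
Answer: 6561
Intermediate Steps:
K(Z) = Z
W(M, f) = (-2 + f)*(21 + M) (W(M, f) = (M + 21)*(f - 2) = (21 + M)*(-2 + f) = (-2 + f)*(21 + M))
(W(-12, 23) - 108)**2 = ((-42 - 2*(-12) + 21*23 - 12*23) - 108)**2 = ((-42 + 24 + 483 - 276) - 108)**2 = (189 - 108)**2 = 81**2 = 6561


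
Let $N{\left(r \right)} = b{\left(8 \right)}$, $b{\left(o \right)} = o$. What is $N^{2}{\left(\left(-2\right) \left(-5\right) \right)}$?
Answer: $64$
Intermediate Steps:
$N{\left(r \right)} = 8$
$N^{2}{\left(\left(-2\right) \left(-5\right) \right)} = 8^{2} = 64$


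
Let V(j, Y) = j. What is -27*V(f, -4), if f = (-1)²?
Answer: -27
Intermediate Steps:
f = 1
-27*V(f, -4) = -27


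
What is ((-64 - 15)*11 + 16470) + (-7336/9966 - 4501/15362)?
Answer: 1194159770147/76548846 ≈ 15600.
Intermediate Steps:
((-64 - 15)*11 + 16470) + (-7336/9966 - 4501/15362) = (-79*11 + 16470) + (-7336*1/9966 - 4501*1/15362) = (-869 + 16470) + (-3668/4983 - 4501/15362) = 15601 - 78776299/76548846 = 1194159770147/76548846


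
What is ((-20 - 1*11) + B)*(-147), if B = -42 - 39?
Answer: 16464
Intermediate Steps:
B = -81
((-20 - 1*11) + B)*(-147) = ((-20 - 1*11) - 81)*(-147) = ((-20 - 11) - 81)*(-147) = (-31 - 81)*(-147) = -112*(-147) = 16464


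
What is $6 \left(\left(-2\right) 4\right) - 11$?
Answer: $-59$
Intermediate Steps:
$6 \left(\left(-2\right) 4\right) - 11 = 6 \left(-8\right) - 11 = -48 - 11 = -59$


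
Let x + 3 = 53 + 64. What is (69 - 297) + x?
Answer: -114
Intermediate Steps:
x = 114 (x = -3 + (53 + 64) = -3 + 117 = 114)
(69 - 297) + x = (69 - 297) + 114 = -228 + 114 = -114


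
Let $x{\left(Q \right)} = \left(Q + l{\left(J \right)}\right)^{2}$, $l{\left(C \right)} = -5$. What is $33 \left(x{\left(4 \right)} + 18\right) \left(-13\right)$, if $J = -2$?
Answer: $-8151$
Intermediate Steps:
$x{\left(Q \right)} = \left(-5 + Q\right)^{2}$ ($x{\left(Q \right)} = \left(Q - 5\right)^{2} = \left(-5 + Q\right)^{2}$)
$33 \left(x{\left(4 \right)} + 18\right) \left(-13\right) = 33 \left(\left(-5 + 4\right)^{2} + 18\right) \left(-13\right) = 33 \left(\left(-1\right)^{2} + 18\right) \left(-13\right) = 33 \left(1 + 18\right) \left(-13\right) = 33 \cdot 19 \left(-13\right) = 627 \left(-13\right) = -8151$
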